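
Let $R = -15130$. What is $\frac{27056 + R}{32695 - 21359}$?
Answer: $\frac{5963}{5668} \approx 1.052$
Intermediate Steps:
$\frac{27056 + R}{32695 - 21359} = \frac{27056 - 15130}{32695 - 21359} = \frac{11926}{11336} = 11926 \cdot \frac{1}{11336} = \frac{5963}{5668}$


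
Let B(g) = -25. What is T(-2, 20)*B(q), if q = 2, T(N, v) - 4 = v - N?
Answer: -650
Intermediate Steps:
T(N, v) = 4 + v - N (T(N, v) = 4 + (v - N) = 4 + v - N)
T(-2, 20)*B(q) = (4 + 20 - 1*(-2))*(-25) = (4 + 20 + 2)*(-25) = 26*(-25) = -650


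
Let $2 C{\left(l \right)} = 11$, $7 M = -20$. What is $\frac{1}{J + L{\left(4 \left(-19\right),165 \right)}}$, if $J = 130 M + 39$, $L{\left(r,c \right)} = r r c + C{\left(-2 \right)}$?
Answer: $\frac{14}{13337983} \approx 1.0496 \cdot 10^{-6}$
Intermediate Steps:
$M = - \frac{20}{7}$ ($M = \frac{1}{7} \left(-20\right) = - \frac{20}{7} \approx -2.8571$)
$C{\left(l \right)} = \frac{11}{2}$ ($C{\left(l \right)} = \frac{1}{2} \cdot 11 = \frac{11}{2}$)
$L{\left(r,c \right)} = \frac{11}{2} + c r^{2}$ ($L{\left(r,c \right)} = r r c + \frac{11}{2} = r^{2} c + \frac{11}{2} = c r^{2} + \frac{11}{2} = \frac{11}{2} + c r^{2}$)
$J = - \frac{2327}{7}$ ($J = 130 \left(- \frac{20}{7}\right) + 39 = - \frac{2600}{7} + 39 = - \frac{2327}{7} \approx -332.43$)
$\frac{1}{J + L{\left(4 \left(-19\right),165 \right)}} = \frac{1}{- \frac{2327}{7} + \left(\frac{11}{2} + 165 \left(4 \left(-19\right)\right)^{2}\right)} = \frac{1}{- \frac{2327}{7} + \left(\frac{11}{2} + 165 \left(-76\right)^{2}\right)} = \frac{1}{- \frac{2327}{7} + \left(\frac{11}{2} + 165 \cdot 5776\right)} = \frac{1}{- \frac{2327}{7} + \left(\frac{11}{2} + 953040\right)} = \frac{1}{- \frac{2327}{7} + \frac{1906091}{2}} = \frac{1}{\frac{13337983}{14}} = \frac{14}{13337983}$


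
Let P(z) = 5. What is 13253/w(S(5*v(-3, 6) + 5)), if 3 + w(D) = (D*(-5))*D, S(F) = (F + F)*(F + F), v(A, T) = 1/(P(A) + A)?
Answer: -13253/253128 ≈ -0.052357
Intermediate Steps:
v(A, T) = 1/(5 + A)
S(F) = 4*F² (S(F) = (2*F)*(2*F) = 4*F²)
w(D) = -3 - 5*D² (w(D) = -3 + (D*(-5))*D = -3 + (-5*D)*D = -3 - 5*D²)
13253/w(S(5*v(-3, 6) + 5)) = 13253/(-3 - 5*16*(5/(5 - 3) + 5)⁴) = 13253/(-3 - 5*16*(5/2 + 5)⁴) = 13253/(-3 - 5*(4*(15/2)²)²) = 13253/(-3 - 5*(4*(225/4))²) = 13253/(-3 - 5*225²) = 13253/(-3 - 5*50625) = 13253/(-3 - 253125) = 13253/(-253128) = 13253*(-1/253128) = -13253/253128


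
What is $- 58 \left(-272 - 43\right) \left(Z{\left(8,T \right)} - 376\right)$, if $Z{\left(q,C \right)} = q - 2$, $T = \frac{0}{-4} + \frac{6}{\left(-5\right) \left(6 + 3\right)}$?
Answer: $-6759900$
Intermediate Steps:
$T = - \frac{2}{15}$ ($T = 0 \left(- \frac{1}{4}\right) + \frac{6}{\left(-5\right) 9} = 0 + \frac{6}{-45} = 0 + 6 \left(- \frac{1}{45}\right) = 0 - \frac{2}{15} = - \frac{2}{15} \approx -0.13333$)
$Z{\left(q,C \right)} = -2 + q$ ($Z{\left(q,C \right)} = q - 2 = -2 + q$)
$- 58 \left(-272 - 43\right) \left(Z{\left(8,T \right)} - 376\right) = - 58 \left(-272 - 43\right) \left(\left(-2 + 8\right) - 376\right) = - 58 \left(- 315 \left(6 - 376\right)\right) = - 58 \left(\left(-315\right) \left(-370\right)\right) = \left(-58\right) 116550 = -6759900$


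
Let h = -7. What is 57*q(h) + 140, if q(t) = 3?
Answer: 311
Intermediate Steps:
57*q(h) + 140 = 57*3 + 140 = 171 + 140 = 311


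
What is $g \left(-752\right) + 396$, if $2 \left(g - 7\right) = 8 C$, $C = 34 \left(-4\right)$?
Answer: $404220$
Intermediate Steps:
$C = -136$
$g = -537$ ($g = 7 + \frac{8 \left(-136\right)}{2} = 7 + \frac{1}{2} \left(-1088\right) = 7 - 544 = -537$)
$g \left(-752\right) + 396 = \left(-537\right) \left(-752\right) + 396 = 403824 + 396 = 404220$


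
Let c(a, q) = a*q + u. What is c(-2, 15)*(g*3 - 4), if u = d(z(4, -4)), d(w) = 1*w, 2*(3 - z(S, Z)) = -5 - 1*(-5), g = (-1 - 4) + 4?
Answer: 189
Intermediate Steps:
g = -1 (g = -5 + 4 = -1)
z(S, Z) = 3 (z(S, Z) = 3 - (-5 - 1*(-5))/2 = 3 - (-5 + 5)/2 = 3 - 1/2*0 = 3 + 0 = 3)
d(w) = w
u = 3
c(a, q) = 3 + a*q (c(a, q) = a*q + 3 = 3 + a*q)
c(-2, 15)*(g*3 - 4) = (3 - 2*15)*(-1*3 - 4) = (3 - 30)*(-3 - 4) = -27*(-7) = 189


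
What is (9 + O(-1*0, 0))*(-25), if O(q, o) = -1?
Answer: -200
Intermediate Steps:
(9 + O(-1*0, 0))*(-25) = (9 - 1)*(-25) = 8*(-25) = -200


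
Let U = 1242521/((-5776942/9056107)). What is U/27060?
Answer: -11252403125747/156324050520 ≈ -71.981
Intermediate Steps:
U = -11252403125747/5776942 (U = 1242521/((-5776942*1/9056107)) = 1242521/(-5776942/9056107) = 1242521*(-9056107/5776942) = -11252403125747/5776942 ≈ -1.9478e+6)
U/27060 = -11252403125747/5776942/27060 = -11252403125747/5776942*1/27060 = -11252403125747/156324050520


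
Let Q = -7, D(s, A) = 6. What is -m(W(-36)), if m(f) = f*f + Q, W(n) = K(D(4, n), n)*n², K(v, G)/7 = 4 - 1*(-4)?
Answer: -5267275769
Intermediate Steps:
K(v, G) = 56 (K(v, G) = 7*(4 - 1*(-4)) = 7*(4 + 4) = 7*8 = 56)
W(n) = 56*n²
m(f) = -7 + f² (m(f) = f*f - 7 = f² - 7 = -7 + f²)
-m(W(-36)) = -(-7 + (56*(-36)²)²) = -(-7 + (56*1296)²) = -(-7 + 72576²) = -(-7 + 5267275776) = -1*5267275769 = -5267275769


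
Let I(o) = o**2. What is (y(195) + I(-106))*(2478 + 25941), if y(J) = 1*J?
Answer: 324857589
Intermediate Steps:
y(J) = J
(y(195) + I(-106))*(2478 + 25941) = (195 + (-106)**2)*(2478 + 25941) = (195 + 11236)*28419 = 11431*28419 = 324857589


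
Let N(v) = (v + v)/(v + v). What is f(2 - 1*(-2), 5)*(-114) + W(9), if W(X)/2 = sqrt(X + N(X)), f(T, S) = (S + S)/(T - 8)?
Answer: 285 + 2*sqrt(10) ≈ 291.32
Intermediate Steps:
N(v) = 1 (N(v) = (2*v)/((2*v)) = (2*v)*(1/(2*v)) = 1)
f(T, S) = 2*S/(-8 + T) (f(T, S) = (2*S)/(-8 + T) = 2*S/(-8 + T))
W(X) = 2*sqrt(1 + X) (W(X) = 2*sqrt(X + 1) = 2*sqrt(1 + X))
f(2 - 1*(-2), 5)*(-114) + W(9) = (2*5/(-8 + (2 - 1*(-2))))*(-114) + 2*sqrt(1 + 9) = (2*5/(-8 + (2 + 2)))*(-114) + 2*sqrt(10) = (2*5/(-8 + 4))*(-114) + 2*sqrt(10) = (2*5/(-4))*(-114) + 2*sqrt(10) = (2*5*(-1/4))*(-114) + 2*sqrt(10) = -5/2*(-114) + 2*sqrt(10) = 285 + 2*sqrt(10)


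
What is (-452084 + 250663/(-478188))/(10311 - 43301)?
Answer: 43236278891/3155084424 ≈ 13.704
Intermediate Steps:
(-452084 + 250663/(-478188))/(10311 - 43301) = (-452084 + 250663*(-1/478188))/(-32990) = (-452084 - 250663/478188)*(-1/32990) = -216181394455/478188*(-1/32990) = 43236278891/3155084424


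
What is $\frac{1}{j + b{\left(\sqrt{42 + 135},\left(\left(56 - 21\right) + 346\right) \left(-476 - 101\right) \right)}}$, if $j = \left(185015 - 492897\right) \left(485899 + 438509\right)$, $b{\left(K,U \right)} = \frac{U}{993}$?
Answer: $- \frac{331}{94205441329615} \approx -3.5136 \cdot 10^{-12}$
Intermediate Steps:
$b{\left(K,U \right)} = \frac{U}{993}$ ($b{\left(K,U \right)} = U \frac{1}{993} = \frac{U}{993}$)
$j = -284608583856$ ($j = \left(-307882\right) 924408 = -284608583856$)
$\frac{1}{j + b{\left(\sqrt{42 + 135},\left(\left(56 - 21\right) + 346\right) \left(-476 - 101\right) \right)}} = \frac{1}{-284608583856 + \frac{\left(\left(56 - 21\right) + 346\right) \left(-476 - 101\right)}{993}} = \frac{1}{-284608583856 + \frac{\left(35 + 346\right) \left(-577\right)}{993}} = \frac{1}{-284608583856 + \frac{381 \left(-577\right)}{993}} = \frac{1}{-284608583856 + \frac{1}{993} \left(-219837\right)} = \frac{1}{-284608583856 - \frac{73279}{331}} = \frac{1}{- \frac{94205441329615}{331}} = - \frac{331}{94205441329615}$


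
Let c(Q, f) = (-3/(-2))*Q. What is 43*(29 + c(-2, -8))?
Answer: 1118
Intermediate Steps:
c(Q, f) = 3*Q/2 (c(Q, f) = (-3*(-½))*Q = 3*Q/2)
43*(29 + c(-2, -8)) = 43*(29 + (3/2)*(-2)) = 43*(29 - 3) = 43*26 = 1118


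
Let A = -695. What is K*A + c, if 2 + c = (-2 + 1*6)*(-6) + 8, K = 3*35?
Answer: -72993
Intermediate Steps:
K = 105
c = -18 (c = -2 + ((-2 + 1*6)*(-6) + 8) = -2 + ((-2 + 6)*(-6) + 8) = -2 + (4*(-6) + 8) = -2 + (-24 + 8) = -2 - 16 = -18)
K*A + c = 105*(-695) - 18 = -72975 - 18 = -72993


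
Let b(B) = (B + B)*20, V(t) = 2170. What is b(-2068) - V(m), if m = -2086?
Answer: -84890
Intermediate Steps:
b(B) = 40*B (b(B) = (2*B)*20 = 40*B)
b(-2068) - V(m) = 40*(-2068) - 1*2170 = -82720 - 2170 = -84890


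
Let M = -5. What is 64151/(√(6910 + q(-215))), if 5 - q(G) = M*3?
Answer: 64151*√770/2310 ≈ 770.61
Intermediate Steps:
q(G) = 20 (q(G) = 5 - (-5)*3 = 5 - 1*(-15) = 5 + 15 = 20)
64151/(√(6910 + q(-215))) = 64151/(√(6910 + 20)) = 64151/(√6930) = 64151/((3*√770)) = 64151*(√770/2310) = 64151*√770/2310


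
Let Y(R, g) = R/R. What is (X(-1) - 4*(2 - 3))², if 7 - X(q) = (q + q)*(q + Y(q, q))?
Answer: 121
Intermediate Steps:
Y(R, g) = 1
X(q) = 7 - 2*q*(1 + q) (X(q) = 7 - (q + q)*(q + 1) = 7 - 2*q*(1 + q))
(X(-1) - 4*(2 - 3))² = ((7 - 2*(-1) - 2*(-1)²) - 4*(2 - 3))² = ((7 + 2 - 2*1) - 4*(-1))² = ((7 + 2 - 2) + 4)² = (7 + 4)² = 11² = 121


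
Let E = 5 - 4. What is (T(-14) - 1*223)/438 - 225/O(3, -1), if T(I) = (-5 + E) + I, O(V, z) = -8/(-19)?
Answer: -937189/1752 ≈ -534.92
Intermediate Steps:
E = 1
O(V, z) = 8/19 (O(V, z) = -8*(-1/19) = 8/19)
T(I) = -4 + I (T(I) = (-5 + 1) + I = -4 + I)
(T(-14) - 1*223)/438 - 225/O(3, -1) = ((-4 - 14) - 1*223)/438 - 225/8/19 = (-18 - 223)*(1/438) - 225*19/8 = -241*1/438 - 4275/8 = -241/438 - 4275/8 = -937189/1752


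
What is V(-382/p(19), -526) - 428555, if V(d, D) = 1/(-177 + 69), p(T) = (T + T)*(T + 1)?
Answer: -46283941/108 ≈ -4.2856e+5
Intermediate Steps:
p(T) = 2*T*(1 + T) (p(T) = (2*T)*(1 + T) = 2*T*(1 + T))
V(d, D) = -1/108 (V(d, D) = 1/(-108) = -1/108)
V(-382/p(19), -526) - 428555 = -1/108 - 428555 = -46283941/108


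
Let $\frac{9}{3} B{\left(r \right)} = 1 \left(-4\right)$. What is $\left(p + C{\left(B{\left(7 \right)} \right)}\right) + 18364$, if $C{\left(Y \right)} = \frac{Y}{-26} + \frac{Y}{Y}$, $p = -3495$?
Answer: $\frac{579932}{39} \approx 14870.0$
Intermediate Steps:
$B{\left(r \right)} = - \frac{4}{3}$ ($B{\left(r \right)} = \frac{1 \left(-4\right)}{3} = \frac{1}{3} \left(-4\right) = - \frac{4}{3}$)
$C{\left(Y \right)} = 1 - \frac{Y}{26}$ ($C{\left(Y \right)} = Y \left(- \frac{1}{26}\right) + 1 = - \frac{Y}{26} + 1 = 1 - \frac{Y}{26}$)
$\left(p + C{\left(B{\left(7 \right)} \right)}\right) + 18364 = \left(-3495 + \left(1 - - \frac{2}{39}\right)\right) + 18364 = \left(-3495 + \left(1 + \frac{2}{39}\right)\right) + 18364 = \left(-3495 + \frac{41}{39}\right) + 18364 = - \frac{136264}{39} + 18364 = \frac{579932}{39}$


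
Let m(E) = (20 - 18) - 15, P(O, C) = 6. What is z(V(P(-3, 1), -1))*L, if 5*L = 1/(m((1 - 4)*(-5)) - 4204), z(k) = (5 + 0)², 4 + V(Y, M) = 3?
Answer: -5/4217 ≈ -0.0011857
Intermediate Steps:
m(E) = -13 (m(E) = 2 - 15 = -13)
V(Y, M) = -1 (V(Y, M) = -4 + 3 = -1)
z(k) = 25 (z(k) = 5² = 25)
L = -1/21085 (L = 1/(5*(-13 - 4204)) = (⅕)/(-4217) = (⅕)*(-1/4217) = -1/21085 ≈ -4.7427e-5)
z(V(P(-3, 1), -1))*L = 25*(-1/21085) = -5/4217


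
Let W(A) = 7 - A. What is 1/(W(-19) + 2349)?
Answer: 1/2375 ≈ 0.00042105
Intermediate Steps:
1/(W(-19) + 2349) = 1/((7 - 1*(-19)) + 2349) = 1/((7 + 19) + 2349) = 1/(26 + 2349) = 1/2375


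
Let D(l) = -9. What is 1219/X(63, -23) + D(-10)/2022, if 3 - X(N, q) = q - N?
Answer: 821339/59986 ≈ 13.692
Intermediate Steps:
X(N, q) = 3 + N - q (X(N, q) = 3 - (q - N) = 3 + (N - q) = 3 + N - q)
1219/X(63, -23) + D(-10)/2022 = 1219/(3 + 63 - 1*(-23)) - 9/2022 = 1219/(3 + 63 + 23) - 9*1/2022 = 1219/89 - 3/674 = 821339/59986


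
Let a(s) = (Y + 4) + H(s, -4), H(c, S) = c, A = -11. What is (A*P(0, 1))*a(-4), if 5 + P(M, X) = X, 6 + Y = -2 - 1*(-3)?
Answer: -220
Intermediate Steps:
Y = -5 (Y = -6 + (-2 - 1*(-3)) = -6 + (-2 + 3) = -6 + 1 = -5)
P(M, X) = -5 + X
a(s) = -1 + s (a(s) = (-5 + 4) + s = -1 + s)
(A*P(0, 1))*a(-4) = (-11*(-5 + 1))*(-1 - 4) = -11*(-4)*(-5) = 44*(-5) = -220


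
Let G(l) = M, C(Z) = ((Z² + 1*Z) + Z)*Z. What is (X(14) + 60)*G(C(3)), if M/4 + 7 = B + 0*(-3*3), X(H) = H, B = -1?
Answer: -2368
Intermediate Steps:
C(Z) = Z*(Z² + 2*Z) (C(Z) = ((Z² + Z) + Z)*Z = ((Z + Z²) + Z)*Z = (Z² + 2*Z)*Z = Z*(Z² + 2*Z))
M = -32 (M = -28 + 4*(-1 + 0*(-3*3)) = -28 + 4*(-1 + 0*(-9)) = -28 + 4*(-1 + 0) = -28 + 4*(-1) = -28 - 4 = -32)
G(l) = -32
(X(14) + 60)*G(C(3)) = (14 + 60)*(-32) = 74*(-32) = -2368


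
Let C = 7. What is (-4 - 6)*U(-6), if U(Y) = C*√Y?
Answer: -70*I*√6 ≈ -171.46*I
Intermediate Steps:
U(Y) = 7*√Y
(-4 - 6)*U(-6) = (-4 - 6)*(7*√(-6)) = -70*I*√6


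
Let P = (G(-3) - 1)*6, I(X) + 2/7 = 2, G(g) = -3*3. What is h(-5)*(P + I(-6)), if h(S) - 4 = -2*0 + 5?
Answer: -3672/7 ≈ -524.57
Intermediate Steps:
G(g) = -9
I(X) = 12/7 (I(X) = -2/7 + 2 = 12/7)
h(S) = 9 (h(S) = 4 + (-2*0 + 5) = 4 + (0 + 5) = 4 + 5 = 9)
P = -60 (P = (-9 - 1)*6 = -10*6 = -60)
h(-5)*(P + I(-6)) = 9*(-60 + 12/7) = 9*(-408/7) = -3672/7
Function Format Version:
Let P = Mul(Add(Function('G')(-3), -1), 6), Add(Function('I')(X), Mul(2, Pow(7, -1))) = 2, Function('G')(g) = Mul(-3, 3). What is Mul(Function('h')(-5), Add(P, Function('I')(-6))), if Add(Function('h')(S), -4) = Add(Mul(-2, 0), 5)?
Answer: Rational(-3672, 7) ≈ -524.57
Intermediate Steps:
Function('G')(g) = -9
Function('I')(X) = Rational(12, 7) (Function('I')(X) = Add(Rational(-2, 7), 2) = Rational(12, 7))
Function('h')(S) = 9 (Function('h')(S) = Add(4, Add(Mul(-2, 0), 5)) = Add(4, Add(0, 5)) = Add(4, 5) = 9)
P = -60 (P = Mul(Add(-9, -1), 6) = Mul(-10, 6) = -60)
Mul(Function('h')(-5), Add(P, Function('I')(-6))) = Mul(9, Add(-60, Rational(12, 7))) = Mul(9, Rational(-408, 7)) = Rational(-3672, 7)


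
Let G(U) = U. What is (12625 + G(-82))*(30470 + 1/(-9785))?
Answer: 3739682267307/9785 ≈ 3.8218e+8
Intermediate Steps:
(12625 + G(-82))*(30470 + 1/(-9785)) = (12625 - 82)*(30470 + 1/(-9785)) = 12543*(30470 - 1/9785) = 12543*(298148949/9785) = 3739682267307/9785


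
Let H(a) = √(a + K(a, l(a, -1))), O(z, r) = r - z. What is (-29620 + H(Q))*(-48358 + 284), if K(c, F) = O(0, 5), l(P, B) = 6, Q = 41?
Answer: 1423951880 - 48074*√46 ≈ 1.4236e+9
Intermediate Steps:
K(c, F) = 5 (K(c, F) = 5 - 1*0 = 5 + 0 = 5)
H(a) = √(5 + a) (H(a) = √(a + 5) = √(5 + a))
(-29620 + H(Q))*(-48358 + 284) = (-29620 + √(5 + 41))*(-48358 + 284) = (-29620 + √46)*(-48074) = 1423951880 - 48074*√46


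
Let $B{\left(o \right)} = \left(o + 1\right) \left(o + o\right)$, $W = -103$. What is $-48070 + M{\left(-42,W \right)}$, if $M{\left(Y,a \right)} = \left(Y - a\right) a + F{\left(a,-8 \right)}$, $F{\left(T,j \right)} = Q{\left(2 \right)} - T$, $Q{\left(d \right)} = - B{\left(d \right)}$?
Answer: $-54262$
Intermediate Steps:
$B{\left(o \right)} = 2 o \left(1 + o\right)$ ($B{\left(o \right)} = \left(1 + o\right) 2 o = 2 o \left(1 + o\right)$)
$Q{\left(d \right)} = - 2 d \left(1 + d\right)$
$F{\left(T,j \right)} = -12 - T$ ($F{\left(T,j \right)} = \left(-2\right) 2 \left(1 + 2\right) - T = \left(-2\right) 2 \cdot 3 - T = -12 - T$)
$M{\left(Y,a \right)} = -12 - a + a \left(Y - a\right)$ ($M{\left(Y,a \right)} = \left(Y - a\right) a - \left(12 + a\right) = a \left(Y - a\right) - \left(12 + a\right) = -12 - a + a \left(Y - a\right)$)
$-48070 + M{\left(-42,W \right)} = -48070 - 6192 = -54262$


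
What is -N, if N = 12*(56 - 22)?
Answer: -408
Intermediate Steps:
N = 408 (N = 12*34 = 408)
-N = -1*408 = -408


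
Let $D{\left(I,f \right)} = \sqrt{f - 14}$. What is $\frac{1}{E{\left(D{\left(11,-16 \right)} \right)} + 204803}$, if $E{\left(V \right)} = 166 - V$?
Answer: $\frac{68323}{14004096997} + \frac{i \sqrt{30}}{42012290991} \approx 4.8788 \cdot 10^{-6} + 1.3037 \cdot 10^{-10} i$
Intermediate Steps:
$D{\left(I,f \right)} = \sqrt{-14 + f}$
$\frac{1}{E{\left(D{\left(11,-16 \right)} \right)} + 204803} = \frac{1}{\left(166 - \sqrt{-14 - 16}\right) + 204803} = \frac{1}{\left(166 - \sqrt{-30}\right) + 204803} = \frac{1}{\left(166 - i \sqrt{30}\right) + 204803} = \frac{1}{204969 - i \sqrt{30}}$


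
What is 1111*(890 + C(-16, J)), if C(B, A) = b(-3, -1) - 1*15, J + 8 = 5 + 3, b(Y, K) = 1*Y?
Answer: 968792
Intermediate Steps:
b(Y, K) = Y
J = 0 (J = -8 + (5 + 3) = -8 + 8 = 0)
C(B, A) = -18 (C(B, A) = -3 - 1*15 = -3 - 15 = -18)
1111*(890 + C(-16, J)) = 1111*(890 - 18) = 1111*872 = 968792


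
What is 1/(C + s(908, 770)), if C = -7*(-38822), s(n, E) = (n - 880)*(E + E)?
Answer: 1/314874 ≈ 3.1759e-6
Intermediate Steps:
s(n, E) = 2*E*(-880 + n) (s(n, E) = (-880 + n)*(2*E) = 2*E*(-880 + n))
C = 271754
1/(C + s(908, 770)) = 1/(271754 + 2*770*(-880 + 908)) = 1/(271754 + 2*770*28) = 1/(271754 + 43120) = 1/314874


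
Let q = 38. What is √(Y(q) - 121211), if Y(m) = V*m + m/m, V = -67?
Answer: 2*I*√30939 ≈ 351.79*I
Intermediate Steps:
Y(m) = 1 - 67*m (Y(m) = -67*m + m/m = -67*m + 1 = 1 - 67*m)
√(Y(q) - 121211) = √((1 - 67*38) - 121211) = √((1 - 2546) - 121211) = √(-2545 - 121211) = √(-123756) = 2*I*√30939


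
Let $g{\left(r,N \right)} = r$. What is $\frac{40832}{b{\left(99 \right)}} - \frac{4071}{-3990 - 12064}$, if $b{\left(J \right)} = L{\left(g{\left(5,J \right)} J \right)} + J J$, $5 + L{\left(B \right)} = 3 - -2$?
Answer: $\frac{2748683}{621918} \approx 4.4197$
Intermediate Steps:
$L{\left(B \right)} = 0$ ($L{\left(B \right)} = -5 + \left(3 - -2\right) = -5 + \left(3 + 2\right) = -5 + 5 = 0$)
$b{\left(J \right)} = J^{2}$ ($b{\left(J \right)} = 0 + J J = 0 + J^{2} = J^{2}$)
$\frac{40832}{b{\left(99 \right)}} - \frac{4071}{-3990 - 12064} = \frac{40832}{99^{2}} - \frac{4071}{-3990 - 12064} = \frac{40832}{9801} - \frac{4071}{-16054} = 40832 \cdot \frac{1}{9801} - - \frac{177}{698} = \frac{3712}{891} + \frac{177}{698} = \frac{2748683}{621918}$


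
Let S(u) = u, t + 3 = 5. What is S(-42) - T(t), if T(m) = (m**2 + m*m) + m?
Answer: -52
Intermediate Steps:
t = 2 (t = -3 + 5 = 2)
T(m) = m + 2*m**2 (T(m) = (m**2 + m**2) + m = 2*m**2 + m = m + 2*m**2)
S(-42) - T(t) = -42 - 2*(1 + 2*2) = -42 - 2*(1 + 4) = -42 - 2*5 = -42 - 1*10 = -42 - 10 = -52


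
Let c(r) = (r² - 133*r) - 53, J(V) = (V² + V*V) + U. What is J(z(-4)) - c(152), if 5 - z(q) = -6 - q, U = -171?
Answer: -2908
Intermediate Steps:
z(q) = 11 + q (z(q) = 5 - (-6 - q) = 5 + (6 + q) = 11 + q)
J(V) = -171 + 2*V² (J(V) = (V² + V*V) - 171 = (V² + V²) - 171 = 2*V² - 171 = -171 + 2*V²)
c(r) = -53 + r² - 133*r
J(z(-4)) - c(152) = (-171 + 2*(11 - 4)²) - (-53 + 152² - 133*152) = (-171 + 2*7²) - (-53 + 23104 - 20216) = (-171 + 2*49) - 1*2835 = (-171 + 98) - 2835 = -73 - 2835 = -2908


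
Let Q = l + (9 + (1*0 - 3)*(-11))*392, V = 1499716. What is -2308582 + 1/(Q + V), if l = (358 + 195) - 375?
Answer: -3500636784355/1516358 ≈ -2.3086e+6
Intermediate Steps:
l = 178 (l = 553 - 375 = 178)
Q = 16642 (Q = 178 + (9 + (1*0 - 3)*(-11))*392 = 178 + (9 + (0 - 3)*(-11))*392 = 178 + (9 - 3*(-11))*392 = 178 + (9 + 33)*392 = 178 + 42*392 = 178 + 16464 = 16642)
-2308582 + 1/(Q + V) = -2308582 + 1/(16642 + 1499716) = -2308582 + 1/1516358 = -3500636784355/1516358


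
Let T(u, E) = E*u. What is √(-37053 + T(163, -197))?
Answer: 2*I*√17291 ≈ 262.99*I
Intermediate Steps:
√(-37053 + T(163, -197)) = √(-37053 - 197*163) = √(-37053 - 32111) = √(-69164) = 2*I*√17291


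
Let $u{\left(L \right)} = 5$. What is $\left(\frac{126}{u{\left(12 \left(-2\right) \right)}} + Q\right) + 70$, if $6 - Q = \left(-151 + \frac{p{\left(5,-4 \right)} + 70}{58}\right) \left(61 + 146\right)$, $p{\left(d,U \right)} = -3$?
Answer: $\frac{9024533}{290} \approx 31119.0$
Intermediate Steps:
$Q = \frac{1799385}{58}$ ($Q = 6 - \left(-151 + \frac{-3 + 70}{58}\right) \left(61 + 146\right) = 6 - \left(-151 + 67 \cdot \frac{1}{58}\right) 207 = 6 - \left(-151 + \frac{67}{58}\right) 207 = 6 - \left(- \frac{8691}{58}\right) 207 = 6 - - \frac{1799037}{58} = 6 + \frac{1799037}{58} = \frac{1799385}{58} \approx 31024.0$)
$\left(\frac{126}{u{\left(12 \left(-2\right) \right)}} + Q\right) + 70 = \left(\frac{126}{5} + \frac{1799385}{58}\right) + 70 = \frac{9004233}{290} + 70 = \frac{9024533}{290}$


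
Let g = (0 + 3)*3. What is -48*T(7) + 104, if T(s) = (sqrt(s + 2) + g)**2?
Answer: -6808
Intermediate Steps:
g = 9 (g = 3*3 = 9)
T(s) = (9 + sqrt(2 + s))**2 (T(s) = (sqrt(s + 2) + 9)**2 = (sqrt(2 + s) + 9)**2 = (9 + sqrt(2 + s))**2)
-48*T(7) + 104 = -48*(9 + sqrt(2 + 7))**2 + 104 = -48*(9 + sqrt(9))**2 + 104 = -48*(9 + 3)**2 + 104 = -48*12**2 + 104 = -48*144 + 104 = -6912 + 104 = -6808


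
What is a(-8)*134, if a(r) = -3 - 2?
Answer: -670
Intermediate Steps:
a(r) = -5
a(-8)*134 = -5*134 = -670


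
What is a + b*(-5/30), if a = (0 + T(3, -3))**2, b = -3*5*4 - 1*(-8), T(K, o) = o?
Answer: 53/3 ≈ 17.667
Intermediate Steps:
b = -52 (b = -15*4 + 8 = -60 + 8 = -52)
a = 9 (a = (0 - 3)**2 = (-3)**2 = 9)
a + b*(-5/30) = 9 - (-260)/30 = 9 - 52*(-1/6) = 9 + 26/3 = 53/3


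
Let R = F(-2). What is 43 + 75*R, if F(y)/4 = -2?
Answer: -557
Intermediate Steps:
F(y) = -8 (F(y) = 4*(-2) = -8)
R = -8
43 + 75*R = 43 + 75*(-8) = 43 - 600 = -557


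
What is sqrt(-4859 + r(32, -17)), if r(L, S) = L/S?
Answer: I*sqrt(1404795)/17 ≈ 69.72*I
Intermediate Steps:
sqrt(-4859 + r(32, -17)) = sqrt(-4859 + 32/(-17)) = sqrt(-4859 + 32*(-1/17)) = sqrt(-4859 - 32/17) = sqrt(-82635/17) = I*sqrt(1404795)/17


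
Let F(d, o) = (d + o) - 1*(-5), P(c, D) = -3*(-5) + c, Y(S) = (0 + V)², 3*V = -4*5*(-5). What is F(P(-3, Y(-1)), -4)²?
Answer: 169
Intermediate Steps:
V = 100/3 (V = (-4*5*(-5))/3 = (-20*(-5))/3 = (⅓)*100 = 100/3 ≈ 33.333)
Y(S) = 10000/9 (Y(S) = (0 + 100/3)² = (100/3)² = 10000/9)
P(c, D) = 15 + c
F(d, o) = 5 + d + o (F(d, o) = (d + o) + 5 = 5 + d + o)
F(P(-3, Y(-1)), -4)² = (5 + (15 - 3) - 4)² = (5 + 12 - 4)² = 13² = 169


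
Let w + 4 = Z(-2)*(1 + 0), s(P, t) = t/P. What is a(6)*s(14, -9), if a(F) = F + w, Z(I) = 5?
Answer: -9/2 ≈ -4.5000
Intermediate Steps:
w = 1 (w = -4 + 5*(1 + 0) = -4 + 5*1 = -4 + 5 = 1)
a(F) = 1 + F (a(F) = F + 1 = 1 + F)
a(6)*s(14, -9) = (1 + 6)*(-9/14) = 7*(-9*1/14) = 7*(-9/14) = -9/2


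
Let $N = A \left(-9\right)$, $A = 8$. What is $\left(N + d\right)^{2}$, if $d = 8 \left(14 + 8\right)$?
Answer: $10816$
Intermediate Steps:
$N = -72$ ($N = 8 \left(-9\right) = -72$)
$d = 176$ ($d = 8 \cdot 22 = 176$)
$\left(N + d\right)^{2} = \left(-72 + 176\right)^{2} = 104^{2} = 10816$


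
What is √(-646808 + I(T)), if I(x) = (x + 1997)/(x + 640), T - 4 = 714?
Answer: I*√1192816341542/1358 ≈ 804.24*I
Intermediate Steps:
T = 718 (T = 4 + 714 = 718)
I(x) = (1997 + x)/(640 + x)
√(-646808 + I(T)) = √(-646808 + (1997 + 718)/(640 + 718)) = √(-646808 + 2715/1358) = √(-878362549/1358) = I*√1192816341542/1358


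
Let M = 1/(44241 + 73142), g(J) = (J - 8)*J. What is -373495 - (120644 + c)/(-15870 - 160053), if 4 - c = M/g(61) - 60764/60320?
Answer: -41780762217780515121319/111864520100973640 ≈ -3.7349e+5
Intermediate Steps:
g(J) = J*(-8 + J) (g(J) = (-8 + J)*J = J*(-8 + J))
M = 1/117383 ≈ 8.5191e-6
c = 28656367021049/5722848524120 (c = 4 - (1/(117383*((61*(-8 + 61)))) - 60764/60320) = 4 - (1/(117383*((61*53))) - 60764*1/60320) = 4 - ((1/117383)/3233 - 15191/15080) = 4 - ((1/117383)*(1/3233) - 15191/15080) = 4 - (1/379499239 - 15191/15080) = 4 - 1*(-5764972924569/5722848524120) = 4 + 5764972924569/5722848524120 = 28656367021049/5722848524120 ≈ 5.0074)
-373495 - (120644 + c)/(-15870 - 160053) = -373495 - (120644 + 28656367021049/5722848524120)/(-15870 - 160053) = -373495 - 690455993710954329/(5722848524120*(-175923)) = -373495 - 690455993710954329*(-1)/(5722848524120*175923) = -373495 - 1*(-76717332634550481/111864520100973640) = -373495 + 76717332634550481/111864520100973640 = -41780762217780515121319/111864520100973640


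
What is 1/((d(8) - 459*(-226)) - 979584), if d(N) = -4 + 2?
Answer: -1/875852 ≈ -1.1417e-6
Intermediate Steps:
d(N) = -2
1/((d(8) - 459*(-226)) - 979584) = 1/((-2 - 459*(-226)) - 979584) = 1/((-2 + 103734) - 979584) = 1/(103732 - 979584) = 1/(-875852) = -1/875852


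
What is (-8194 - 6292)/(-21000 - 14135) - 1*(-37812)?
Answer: 1328539106/35135 ≈ 37812.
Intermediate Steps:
(-8194 - 6292)/(-21000 - 14135) - 1*(-37812) = -14486/(-35135) + 37812 = -14486*(-1/35135) + 37812 = 14486/35135 + 37812 = 1328539106/35135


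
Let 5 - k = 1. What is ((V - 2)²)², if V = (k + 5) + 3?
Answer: 10000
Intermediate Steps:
k = 4 (k = 5 - 1*1 = 5 - 1 = 4)
V = 12 (V = (4 + 5) + 3 = 9 + 3 = 12)
((V - 2)²)² = ((12 - 2)²)² = (10²)² = 100² = 10000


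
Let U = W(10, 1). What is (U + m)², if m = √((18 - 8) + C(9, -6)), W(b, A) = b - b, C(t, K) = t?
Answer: 19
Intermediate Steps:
W(b, A) = 0
U = 0
m = √19 (m = √((18 - 8) + 9) = √(10 + 9) = √19 ≈ 4.3589)
(U + m)² = (0 + √19)² = (√19)² = 19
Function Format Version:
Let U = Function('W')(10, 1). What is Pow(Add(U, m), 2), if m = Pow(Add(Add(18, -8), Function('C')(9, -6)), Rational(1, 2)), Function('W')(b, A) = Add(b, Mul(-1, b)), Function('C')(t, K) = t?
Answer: 19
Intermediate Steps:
Function('W')(b, A) = 0
U = 0
m = Pow(19, Rational(1, 2)) (m = Pow(Add(Add(18, -8), 9), Rational(1, 2)) = Pow(Add(10, 9), Rational(1, 2)) = Pow(19, Rational(1, 2)) ≈ 4.3589)
Pow(Add(U, m), 2) = Pow(Add(0, Pow(19, Rational(1, 2))), 2) = Pow(Pow(19, Rational(1, 2)), 2) = 19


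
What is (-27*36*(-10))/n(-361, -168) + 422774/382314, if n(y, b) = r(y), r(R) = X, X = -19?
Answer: -1854029687/3631983 ≈ -510.47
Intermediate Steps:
r(R) = -19
n(y, b) = -19
(-27*36*(-10))/n(-361, -168) + 422774/382314 = (-27*36*(-10))/(-19) + 422774/382314 = -972*(-10)*(-1/19) + 422774*(1/382314) = 9720*(-1/19) + 211387/191157 = -9720/19 + 211387/191157 = -1854029687/3631983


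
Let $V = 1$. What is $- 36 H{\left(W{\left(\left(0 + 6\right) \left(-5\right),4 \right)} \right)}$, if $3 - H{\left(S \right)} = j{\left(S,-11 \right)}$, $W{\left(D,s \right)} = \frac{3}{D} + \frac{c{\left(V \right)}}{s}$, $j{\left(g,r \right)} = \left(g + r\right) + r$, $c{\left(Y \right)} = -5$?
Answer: $- \frac{4743}{5} \approx -948.6$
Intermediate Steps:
$j{\left(g,r \right)} = g + 2 r$
$W{\left(D,s \right)} = - \frac{5}{s} + \frac{3}{D}$ ($W{\left(D,s \right)} = \frac{3}{D} - \frac{5}{s} = - \frac{5}{s} + \frac{3}{D}$)
$H{\left(S \right)} = 25 - S$ ($H{\left(S \right)} = 3 - \left(S + 2 \left(-11\right)\right) = 3 - \left(S - 22\right) = 3 - \left(-22 + S\right) = 25 - S$)
$- 36 H{\left(W{\left(\left(0 + 6\right) \left(-5\right),4 \right)} \right)} = - 36 \left(25 - \left(- \frac{5}{4} + \frac{3}{\left(0 + 6\right) \left(-5\right)}\right)\right) = - 36 \left(25 - \left(\left(-5\right) \frac{1}{4} + \frac{3}{6 \left(-5\right)}\right)\right) = - 36 \left(25 - \left(- \frac{5}{4} + \frac{3}{-30}\right)\right) = - 36 \left(25 - \left(- \frac{5}{4} + 3 \left(- \frac{1}{30}\right)\right)\right) = - 36 \left(25 - \left(- \frac{5}{4} - \frac{1}{10}\right)\right) = - 36 \left(25 - - \frac{27}{20}\right) = - 36 \left(25 + \frac{27}{20}\right) = \left(-36\right) \frac{527}{20} = - \frac{4743}{5}$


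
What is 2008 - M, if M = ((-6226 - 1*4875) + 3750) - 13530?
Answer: 22889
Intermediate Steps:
M = -20881 (M = ((-6226 - 4875) + 3750) - 13530 = (-11101 + 3750) - 13530 = -7351 - 13530 = -20881)
2008 - M = 2008 - 1*(-20881) = 2008 + 20881 = 22889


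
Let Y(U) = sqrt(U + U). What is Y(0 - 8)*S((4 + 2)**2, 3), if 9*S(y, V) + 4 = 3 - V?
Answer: -16*I/9 ≈ -1.7778*I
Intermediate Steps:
S(y, V) = -1/9 - V/9 (S(y, V) = -4/9 + (3 - V)/9 = -4/9 + (1/3 - V/9) = -1/9 - V/9)
Y(U) = sqrt(2)*sqrt(U) (Y(U) = sqrt(2*U) = sqrt(2)*sqrt(U))
Y(0 - 8)*S((4 + 2)**2, 3) = (sqrt(2)*sqrt(0 - 8))*(-1/9 - 1/9*3) = (sqrt(2)*sqrt(-8))*(-1/9 - 1/3) = (sqrt(2)*(2*I*sqrt(2)))*(-4/9) = (4*I)*(-4/9) = -16*I/9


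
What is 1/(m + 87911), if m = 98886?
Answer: 1/186797 ≈ 5.3534e-6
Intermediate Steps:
1/(m + 87911) = 1/(98886 + 87911) = 1/186797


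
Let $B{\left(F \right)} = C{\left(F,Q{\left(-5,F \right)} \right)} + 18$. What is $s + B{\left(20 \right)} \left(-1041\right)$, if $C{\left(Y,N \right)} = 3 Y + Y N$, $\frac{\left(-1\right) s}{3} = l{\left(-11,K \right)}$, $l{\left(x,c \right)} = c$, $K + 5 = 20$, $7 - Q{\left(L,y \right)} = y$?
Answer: $189417$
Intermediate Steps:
$Q{\left(L,y \right)} = 7 - y$
$K = 15$ ($K = -5 + 20 = 15$)
$s = -45$ ($s = \left(-3\right) 15 = -45$)
$C{\left(Y,N \right)} = 3 Y + N Y$
$B{\left(F \right)} = 18 + F \left(10 - F\right)$ ($B{\left(F \right)} = F \left(3 - \left(-7 + F\right)\right) + 18 = F \left(10 - F\right) + 18 = 18 + F \left(10 - F\right)$)
$s + B{\left(20 \right)} \left(-1041\right) = -45 + \left(18 - 20 \left(-10 + 20\right)\right) \left(-1041\right) = -45 + \left(18 - 20 \cdot 10\right) \left(-1041\right) = -45 + \left(18 - 200\right) \left(-1041\right) = -45 - -189462 = -45 + 189462 = 189417$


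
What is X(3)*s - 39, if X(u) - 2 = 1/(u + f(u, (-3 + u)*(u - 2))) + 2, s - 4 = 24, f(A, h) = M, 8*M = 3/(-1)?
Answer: 251/3 ≈ 83.667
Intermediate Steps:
M = -3/8 (M = (3/(-1))/8 = (3*(-1))/8 = (1/8)*(-3) = -3/8 ≈ -0.37500)
f(A, h) = -3/8
s = 28 (s = 4 + 24 = 28)
X(u) = 4 + 1/(-3/8 + u) (X(u) = 2 + (1/(u - 3/8) + 2) = 2 + (1/(-3/8 + u) + 2) = 2 + (2 + 1/(-3/8 + u)) = 4 + 1/(-3/8 + u))
X(3)*s - 39 = (4*(-1 + 8*3)/(-3 + 8*3))*28 - 39 = (4*(-1 + 24)/(-3 + 24))*28 - 39 = (4*23/21)*28 - 39 = (4*(1/21)*23)*28 - 39 = (92/21)*28 - 39 = 368/3 - 39 = 251/3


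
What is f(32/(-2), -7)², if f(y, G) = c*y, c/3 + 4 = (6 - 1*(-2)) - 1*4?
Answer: 0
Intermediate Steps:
c = 0 (c = -12 + 3*((6 - 1*(-2)) - 1*4) = -12 + 3*((6 + 2) - 4) = -12 + 3*(8 - 4) = -12 + 3*4 = -12 + 12 = 0)
f(y, G) = 0 (f(y, G) = 0*y = 0)
f(32/(-2), -7)² = 0² = 0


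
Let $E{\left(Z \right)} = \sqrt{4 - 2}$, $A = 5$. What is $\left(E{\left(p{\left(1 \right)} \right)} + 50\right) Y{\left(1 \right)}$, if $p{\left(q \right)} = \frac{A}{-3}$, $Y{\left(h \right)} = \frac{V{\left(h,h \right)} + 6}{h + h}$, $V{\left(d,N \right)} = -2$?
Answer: $100 + 2 \sqrt{2} \approx 102.83$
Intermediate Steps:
$Y{\left(h \right)} = \frac{2}{h}$ ($Y{\left(h \right)} = \frac{-2 + 6}{h + h} = \frac{4}{2 h} = 4 \frac{1}{2 h} = \frac{2}{h}$)
$p{\left(q \right)} = - \frac{5}{3}$ ($p{\left(q \right)} = \frac{5}{-3} = 5 \left(- \frac{1}{3}\right) = - \frac{5}{3}$)
$E{\left(Z \right)} = \sqrt{2}$
$\left(E{\left(p{\left(1 \right)} \right)} + 50\right) Y{\left(1 \right)} = \left(\sqrt{2} + 50\right) \frac{2}{1} = \left(50 + \sqrt{2}\right) 2 \cdot 1 = \left(50 + \sqrt{2}\right) 2 = 100 + 2 \sqrt{2}$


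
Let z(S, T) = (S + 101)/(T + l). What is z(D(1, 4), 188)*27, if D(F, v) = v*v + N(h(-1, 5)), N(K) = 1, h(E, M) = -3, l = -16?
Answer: 1593/86 ≈ 18.523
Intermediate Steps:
D(F, v) = 1 + v**2 (D(F, v) = v*v + 1 = v**2 + 1 = 1 + v**2)
z(S, T) = (101 + S)/(-16 + T) (z(S, T) = (S + 101)/(T - 16) = (101 + S)/(-16 + T))
z(D(1, 4), 188)*27 = ((101 + (1 + 4**2))/(-16 + 188))*27 = ((101 + (1 + 16))/172)*27 = ((101 + 17)/172)*27 = ((1/172)*118)*27 = (59/86)*27 = 1593/86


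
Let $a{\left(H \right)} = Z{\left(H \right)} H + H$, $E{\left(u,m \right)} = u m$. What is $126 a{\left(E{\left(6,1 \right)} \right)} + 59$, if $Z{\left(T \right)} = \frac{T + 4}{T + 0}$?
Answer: $2075$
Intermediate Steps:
$E{\left(u,m \right)} = m u$
$Z{\left(T \right)} = \frac{4 + T}{T}$
$a{\left(H \right)} = 4 + 2 H$ ($a{\left(H \right)} = \frac{4 + H}{H} H + H = \left(4 + H\right) + H = 4 + 2 H$)
$126 a{\left(E{\left(6,1 \right)} \right)} + 59 = 126 \left(4 + 2 \cdot 1 \cdot 6\right) + 59 = 126 \left(4 + 2 \cdot 6\right) + 59 = 126 \left(4 + 12\right) + 59 = 126 \cdot 16 + 59 = 2016 + 59 = 2075$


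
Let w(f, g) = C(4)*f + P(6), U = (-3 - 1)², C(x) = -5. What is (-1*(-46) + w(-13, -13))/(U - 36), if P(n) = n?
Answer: -117/20 ≈ -5.8500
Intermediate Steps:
U = 16 (U = (-4)² = 16)
w(f, g) = 6 - 5*f (w(f, g) = -5*f + 6 = 6 - 5*f)
(-1*(-46) + w(-13, -13))/(U - 36) = (-1*(-46) + (6 - 5*(-13)))/(16 - 36) = (46 + (6 + 65))/(-20) = (46 + 71)*(-1/20) = 117*(-1/20) = -117/20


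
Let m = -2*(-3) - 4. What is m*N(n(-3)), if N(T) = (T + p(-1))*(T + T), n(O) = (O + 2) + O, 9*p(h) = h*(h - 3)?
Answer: 512/9 ≈ 56.889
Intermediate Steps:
p(h) = h*(-3 + h)/9 (p(h) = (h*(h - 3))/9 = (h*(-3 + h))/9 = h*(-3 + h)/9)
n(O) = 2 + 2*O (n(O) = (2 + O) + O = 2 + 2*O)
N(T) = 2*T*(4/9 + T) (N(T) = (T + (1/9)*(-1)*(-3 - 1))*(T + T) = (T + (1/9)*(-1)*(-4))*(2*T) = (T + 4/9)*(2*T) = (4/9 + T)*(2*T) = 2*T*(4/9 + T))
m = 2 (m = 6 - 4 = 2)
m*N(n(-3)) = 2*(2*(2 + 2*(-3))*(4 + 9*(2 + 2*(-3)))/9) = 2*(2*(2 - 6)*(4 + 9*(2 - 6))/9) = 2*((2/9)*(-4)*(4 + 9*(-4))) = 2*((2/9)*(-4)*(4 - 36)) = 2*((2/9)*(-4)*(-32)) = 2*(256/9) = 512/9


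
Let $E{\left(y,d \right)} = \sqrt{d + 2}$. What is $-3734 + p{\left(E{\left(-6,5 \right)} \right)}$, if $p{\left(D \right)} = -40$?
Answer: $-3774$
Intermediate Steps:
$E{\left(y,d \right)} = \sqrt{2 + d}$
$-3734 + p{\left(E{\left(-6,5 \right)} \right)} = -3734 - 40 = -3774$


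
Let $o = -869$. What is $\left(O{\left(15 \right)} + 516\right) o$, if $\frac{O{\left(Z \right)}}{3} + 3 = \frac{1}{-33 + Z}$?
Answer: $- \frac{2642629}{6} \approx -4.4044 \cdot 10^{5}$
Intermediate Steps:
$O{\left(Z \right)} = -9 + \frac{3}{-33 + Z}$
$\left(O{\left(15 \right)} + 516\right) o = \left(\frac{3 \left(100 - 45\right)}{-33 + 15} + 516\right) \left(-869\right) = \left(\frac{3 \left(100 - 45\right)}{-18} + 516\right) \left(-869\right) = \left(3 \left(- \frac{1}{18}\right) 55 + 516\right) \left(-869\right) = \left(- \frac{55}{6} + 516\right) \left(-869\right) = \frac{3041}{6} \left(-869\right) = - \frac{2642629}{6}$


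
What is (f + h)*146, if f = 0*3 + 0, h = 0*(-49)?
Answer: 0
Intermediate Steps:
h = 0
f = 0 (f = 0 + 0 = 0)
(f + h)*146 = (0 + 0)*146 = 0*146 = 0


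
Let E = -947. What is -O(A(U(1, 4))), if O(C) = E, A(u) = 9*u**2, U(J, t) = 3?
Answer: 947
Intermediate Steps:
O(C) = -947
-O(A(U(1, 4))) = -1*(-947) = 947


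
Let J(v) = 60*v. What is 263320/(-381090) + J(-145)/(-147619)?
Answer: -3555555208/5625612471 ≈ -0.63203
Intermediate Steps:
263320/(-381090) + J(-145)/(-147619) = 263320/(-381090) + (60*(-145))/(-147619) = 263320*(-1/381090) - 8700*(-1/147619) = -26332/38109 + 8700/147619 = -3555555208/5625612471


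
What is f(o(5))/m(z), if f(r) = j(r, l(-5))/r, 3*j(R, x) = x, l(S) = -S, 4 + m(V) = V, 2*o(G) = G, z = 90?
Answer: 1/129 ≈ 0.0077519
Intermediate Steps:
o(G) = G/2
m(V) = -4 + V
j(R, x) = x/3
f(r) = 5/(3*r) (f(r) = ((-1*(-5))/3)/r = ((⅓)*5)/r = 5/(3*r))
f(o(5))/m(z) = (5/(3*(((½)*5))))/(-4 + 90) = (5/(3*(5/2)))/86 = ((5/3)*(⅖))*(1/86) = (⅔)*(1/86) = 1/129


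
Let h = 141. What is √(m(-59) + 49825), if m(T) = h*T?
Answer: √41506 ≈ 203.73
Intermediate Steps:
m(T) = 141*T
√(m(-59) + 49825) = √(141*(-59) + 49825) = √(-8319 + 49825) = √41506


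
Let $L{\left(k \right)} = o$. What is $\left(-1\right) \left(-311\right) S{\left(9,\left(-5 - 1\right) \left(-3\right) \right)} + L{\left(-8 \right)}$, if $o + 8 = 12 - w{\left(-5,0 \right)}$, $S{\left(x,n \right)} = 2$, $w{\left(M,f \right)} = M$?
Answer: $631$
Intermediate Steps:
$o = 9$ ($o = -8 + \left(12 - -5\right) = -8 + \left(12 + 5\right) = -8 + 17 = 9$)
$L{\left(k \right)} = 9$
$\left(-1\right) \left(-311\right) S{\left(9,\left(-5 - 1\right) \left(-3\right) \right)} + L{\left(-8 \right)} = \left(-1\right) \left(-311\right) 2 + 9 = 311 \cdot 2 + 9 = 622 + 9 = 631$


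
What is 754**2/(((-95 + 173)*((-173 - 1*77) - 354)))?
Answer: -10933/906 ≈ -12.067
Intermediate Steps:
754**2/(((-95 + 173)*((-173 - 1*77) - 354))) = 568516/((78*((-173 - 77) - 354))) = 568516/((78*(-250 - 354))) = 568516/((78*(-604))) = 568516/(-47112) = 568516*(-1/47112) = -10933/906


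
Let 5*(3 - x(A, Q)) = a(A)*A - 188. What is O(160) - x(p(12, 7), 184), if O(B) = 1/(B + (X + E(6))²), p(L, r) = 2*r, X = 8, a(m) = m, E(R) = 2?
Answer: -363/260 ≈ -1.3962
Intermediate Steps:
x(A, Q) = 203/5 - A²/5 (x(A, Q) = 3 - (A*A - 188)/5 = 3 - (A² - 188)/5 = 3 - (-188 + A²)/5 = 3 + (188/5 - A²/5) = 203/5 - A²/5)
O(B) = 1/(100 + B) (O(B) = 1/(B + (8 + 2)²) = 1/(B + 10²) = 1/(B + 100) = 1/(100 + B))
O(160) - x(p(12, 7), 184) = 1/(100 + 160) - (203/5 - (2*7)²/5) = 1/260 - (203/5 - ⅕*14²) = 1/260 - (203/5 - ⅕*196) = 1/260 - (203/5 - 196/5) = 1/260 - 1*7/5 = 1/260 - 7/5 = -363/260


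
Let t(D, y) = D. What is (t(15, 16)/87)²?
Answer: 25/841 ≈ 0.029727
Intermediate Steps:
(t(15, 16)/87)² = (15/87)² = (15*(1/87))² = (5/29)² = 25/841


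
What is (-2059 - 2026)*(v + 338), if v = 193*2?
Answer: -2957540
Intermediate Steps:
v = 386
(-2059 - 2026)*(v + 338) = (-2059 - 2026)*(386 + 338) = -4085*724 = -2957540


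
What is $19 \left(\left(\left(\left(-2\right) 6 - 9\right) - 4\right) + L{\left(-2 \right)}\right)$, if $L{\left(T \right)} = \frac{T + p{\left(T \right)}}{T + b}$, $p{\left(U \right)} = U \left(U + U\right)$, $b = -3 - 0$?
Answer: $- \frac{2489}{5} \approx -497.8$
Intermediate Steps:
$b = -3$ ($b = -3 + 0 = -3$)
$p{\left(U \right)} = 2 U^{2}$ ($p{\left(U \right)} = U 2 U = 2 U^{2}$)
$L{\left(T \right)} = \frac{T + 2 T^{2}}{-3 + T}$ ($L{\left(T \right)} = \frac{T + 2 T^{2}}{T - 3} = \frac{T + 2 T^{2}}{-3 + T}$)
$19 \left(\left(\left(\left(-2\right) 6 - 9\right) - 4\right) + L{\left(-2 \right)}\right) = 19 \left(\left(\left(\left(-2\right) 6 - 9\right) - 4\right) - \frac{2 \left(1 + 2 \left(-2\right)\right)}{-3 - 2}\right) = 19 \left(\left(\left(-12 - 9\right) - 4\right) - \frac{2 \left(1 - 4\right)}{-5}\right) = 19 \left(\left(-21 - 4\right) - \left(- \frac{2}{5}\right) \left(-3\right)\right) = 19 \left(-25 - \frac{6}{5}\right) = 19 \left(- \frac{131}{5}\right) = - \frac{2489}{5}$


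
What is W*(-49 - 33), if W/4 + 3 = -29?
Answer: 10496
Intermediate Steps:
W = -128 (W = -12 + 4*(-29) = -12 - 116 = -128)
W*(-49 - 33) = -128*(-49 - 33) = -128*(-82) = 10496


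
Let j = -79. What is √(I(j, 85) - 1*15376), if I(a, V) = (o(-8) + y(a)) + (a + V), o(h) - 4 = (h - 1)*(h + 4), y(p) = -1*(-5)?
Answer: 5*I*√613 ≈ 123.79*I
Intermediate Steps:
y(p) = 5
o(h) = 4 + (-1 + h)*(4 + h) (o(h) = 4 + (h - 1)*(h + 4) = 4 + (-1 + h)*(4 + h))
I(a, V) = 45 + V + a (I(a, V) = (-8*(3 - 8) + 5) + (a + V) = (-8*(-5) + 5) + (V + a) = (40 + 5) + (V + a) = 45 + (V + a) = 45 + V + a)
√(I(j, 85) - 1*15376) = √((45 + 85 - 79) - 1*15376) = √(51 - 15376) = √(-15325) = 5*I*√613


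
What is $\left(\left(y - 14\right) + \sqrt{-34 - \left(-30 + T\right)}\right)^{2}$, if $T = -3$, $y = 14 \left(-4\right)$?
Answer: $\left(70 - i\right)^{2} \approx 4899.0 - 140.0 i$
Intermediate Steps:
$y = -56$
$\left(\left(y - 14\right) + \sqrt{-34 - \left(-30 + T\right)}\right)^{2} = \left(\left(-56 - 14\right) + \sqrt{-34 + \left(30 - -3\right)}\right)^{2} = \left(-70 + \sqrt{-34 + \left(30 + 3\right)}\right)^{2} = \left(-70 + \sqrt{-34 + 33}\right)^{2} = \left(-70 + \sqrt{-1}\right)^{2} = \left(-70 + i\right)^{2}$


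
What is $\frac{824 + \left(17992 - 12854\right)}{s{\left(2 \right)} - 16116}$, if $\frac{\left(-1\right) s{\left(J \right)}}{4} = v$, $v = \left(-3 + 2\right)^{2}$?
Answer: $- \frac{2981}{8060} \approx -0.36985$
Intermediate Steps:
$v = 1$ ($v = \left(-1\right)^{2} = 1$)
$s{\left(J \right)} = -4$ ($s{\left(J \right)} = \left(-4\right) 1 = -4$)
$\frac{824 + \left(17992 - 12854\right)}{s{\left(2 \right)} - 16116} = \frac{824 + \left(17992 - 12854\right)}{-4 - 16116} = \frac{824 + 5138}{-16120} = 5962 \left(- \frac{1}{16120}\right) = - \frac{2981}{8060}$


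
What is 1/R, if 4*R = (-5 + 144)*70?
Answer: 2/4865 ≈ 0.00041110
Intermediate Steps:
R = 4865/2 (R = ((-5 + 144)*70)/4 = (139*70)/4 = (¼)*9730 = 4865/2 ≈ 2432.5)
1/R = 1/(4865/2) = 2/4865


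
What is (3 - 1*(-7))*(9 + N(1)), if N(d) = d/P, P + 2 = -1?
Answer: 260/3 ≈ 86.667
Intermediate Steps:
P = -3 (P = -2 - 1 = -3)
N(d) = -d/3 (N(d) = d/(-3) = d*(-⅓) = -d/3)
(3 - 1*(-7))*(9 + N(1)) = (3 - 1*(-7))*(9 - ⅓*1) = (3 + 7)*(9 - ⅓) = 10*(26/3) = 260/3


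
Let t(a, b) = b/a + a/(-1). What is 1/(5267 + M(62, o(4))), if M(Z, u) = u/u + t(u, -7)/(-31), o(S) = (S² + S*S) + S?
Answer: 1116/5880391 ≈ 0.00018978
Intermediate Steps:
t(a, b) = -a + b/a (t(a, b) = b/a + a*(-1) = b/a - a = -a + b/a)
o(S) = S + 2*S² (o(S) = (S² + S²) + S = 2*S² + S = S + 2*S²)
M(Z, u) = 1 + u/31 + 7/(31*u) (M(Z, u) = u/u + (-u - 7/u)/(-31) = 1 + (-u - 7/u)*(-1/31) = 1 + (u/31 + 7/(31*u)) = 1 + u/31 + 7/(31*u))
1/(5267 + M(62, o(4))) = 1/(5267 + (1 + (4*(1 + 2*4))/31 + 7/(31*((4*(1 + 2*4)))))) = 1/(5267 + (1 + (4*(1 + 8))/31 + 7/(31*((4*(1 + 8)))))) = 1/(5267 + (1 + (4*9)/31 + 7/(31*((4*9))))) = 1/(5267 + (1 + (1/31)*36 + (7/31)/36)) = 1/(5267 + (1 + 36/31 + (7/31)*(1/36))) = 1/(5267 + (1 + 36/31 + 7/1116)) = 1/(5267 + 2419/1116) = 1/(5880391/1116) = 1116/5880391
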